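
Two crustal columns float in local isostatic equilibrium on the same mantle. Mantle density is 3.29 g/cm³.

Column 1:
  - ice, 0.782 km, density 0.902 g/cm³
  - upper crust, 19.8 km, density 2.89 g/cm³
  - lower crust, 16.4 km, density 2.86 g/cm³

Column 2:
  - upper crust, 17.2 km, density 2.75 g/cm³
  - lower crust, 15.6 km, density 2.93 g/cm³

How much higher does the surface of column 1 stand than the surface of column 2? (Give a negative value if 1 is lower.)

For any compensation level in the mantle, the mantle terms cancel and isostasy reduces to e = (Σt_1 − Σt_2) − (Σ(ρt)_1 − Σ(ρt)_2) / ρ_m.
Σt_1 = 36.982 km; Σt_2 = 32.8 km; Σ(ρt)_1 = 104.831364; Σ(ρt)_2 = 93.008 (in km·g/cm³).
e = (36.982 − 32.8) − (104.831364 − 93.008) / 3.29 = 0.588 km.

0.588 km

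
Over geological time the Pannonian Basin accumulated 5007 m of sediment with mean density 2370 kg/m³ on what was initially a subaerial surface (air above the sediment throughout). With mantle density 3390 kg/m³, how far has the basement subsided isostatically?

3500 m

Subaerial load: s = t ρ_sed / ρ_m = 5007 m × 2370/3390 = 3500 m.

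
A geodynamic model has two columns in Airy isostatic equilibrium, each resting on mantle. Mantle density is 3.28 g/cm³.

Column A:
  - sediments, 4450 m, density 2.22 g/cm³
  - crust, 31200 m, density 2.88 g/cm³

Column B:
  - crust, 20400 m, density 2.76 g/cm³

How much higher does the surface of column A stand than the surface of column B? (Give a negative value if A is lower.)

2010 m

For any compensation level in the mantle, the mantle terms cancel and isostasy reduces to e = (Σt_A − Σt_B) − (Σ(ρt)_A − Σ(ρt)_B) / ρ_m.
Σt_A = 35650 m; Σt_B = 20400 m; Σ(ρt)_A = 99735; Σ(ρt)_B = 56304 (in m·g/cm³).
e = (35650 − 20400) − (99735 − 56304) / 3.28 = 2010 m.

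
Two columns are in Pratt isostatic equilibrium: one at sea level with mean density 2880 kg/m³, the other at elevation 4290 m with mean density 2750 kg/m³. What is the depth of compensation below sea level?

90800 m

ρ_ref D = ρ (D + h) → D (ρ_ref − ρ) = ρ h.
D = ρ h/(ρ_ref − ρ) = 2750 × 4290 m/(2880 − 2750) = 90800 m.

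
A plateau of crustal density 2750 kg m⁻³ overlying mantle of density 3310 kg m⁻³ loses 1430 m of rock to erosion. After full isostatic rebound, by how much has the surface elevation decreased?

Rebound u = e ρ_c/ρ_m = 1430 m × 2750/3310 = 1188 m.
Net surface drop = e − u = 1430 m − 1188 m = e (ρ_m − ρ_c)/ρ_m = 242 m.

242 m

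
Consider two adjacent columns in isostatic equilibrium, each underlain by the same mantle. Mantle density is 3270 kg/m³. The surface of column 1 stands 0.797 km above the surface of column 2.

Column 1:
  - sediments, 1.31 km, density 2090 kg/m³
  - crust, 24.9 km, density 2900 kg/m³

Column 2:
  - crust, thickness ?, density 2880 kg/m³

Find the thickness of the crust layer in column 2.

Take the compensation level at the base of the deeper column (depth z_c below the surface of column 1) and equate Σ ρ_i t_i down to z_c; mantle fills any gap and the z_c terms cancel.
Column 1: 1.31×2090 + 24.9×2900 + (z_c − 26.21)×3270
Column 2: 0.797×0 + x×2880 + (z_c − 0.797 − 0 − x)×3270
The z_c×3270 term appears on both sides and cancels. Collect the known terms of each column as K = Σ(ρt)_known − 3270 × (depth of known layers): K_1 = 74947.9 − 3270×26.21 = −10758.8; K_2 = 0 − 3270×(0.797 + 0) = −2606.19.
Balance: K_1 = K_2 − x×(3270 − 2880), so x = (K_2 − K_1)/(3270 − 2880) = 8152.61/390 = 20.9 km.

20.9 km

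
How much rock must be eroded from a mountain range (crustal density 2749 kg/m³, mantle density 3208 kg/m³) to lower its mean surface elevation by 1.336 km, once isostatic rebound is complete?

9.34 km

Net drop Δ = e − u = e − e ρ_c/ρ_m = e (ρ_m − ρ_c)/ρ_m.
e = Δ ρ_m/(ρ_m − ρ_c) = 1.336 km × 3208/459 = 9.34 km.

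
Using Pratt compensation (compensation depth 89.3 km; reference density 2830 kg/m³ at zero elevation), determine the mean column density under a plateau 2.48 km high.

Pratt balance: ρ_ref D = ρ (D + h).
ρ = ρ_ref D/(D + h) = 2830 × 89.3 km/(89.3 km + 2.48 km) = 2750 kg/m³.

2750 kg/m³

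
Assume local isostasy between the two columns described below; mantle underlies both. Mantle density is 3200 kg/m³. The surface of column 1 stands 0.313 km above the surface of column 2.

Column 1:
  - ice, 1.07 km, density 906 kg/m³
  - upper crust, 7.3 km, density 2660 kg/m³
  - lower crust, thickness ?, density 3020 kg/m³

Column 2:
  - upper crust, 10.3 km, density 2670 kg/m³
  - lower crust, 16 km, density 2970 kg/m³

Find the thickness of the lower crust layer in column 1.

20.8 km

Take the compensation level at the base of the deeper column (depth z_c below the surface of column 1) and equate Σ ρ_i t_i down to z_c; mantle fills any gap and the z_c terms cancel.
Column 1: 1.07×906 + 7.3×2660 + x×3020 + (z_c − 8.37 − x)×3200
Column 2: 0.313×0 + 10.3×2670 + 16×2970 + (z_c − 0.313 − 26.3)×3200
The z_c×3200 term appears on both sides and cancels. Collect the known terms of each column as K = Σ(ρt)_known − 3200 × (depth of known layers): K_1 = 20387.42 − 3200×8.37 = −6396.58; K_2 = 75021 − 3200×(0.313 + 26.3) = −10140.6.
Balance: K_1 − x×(3200 − 3020) = K_2, so x = (K_1 − K_2)/(3200 − 3020) = 3744.02/180 = 20.8 km.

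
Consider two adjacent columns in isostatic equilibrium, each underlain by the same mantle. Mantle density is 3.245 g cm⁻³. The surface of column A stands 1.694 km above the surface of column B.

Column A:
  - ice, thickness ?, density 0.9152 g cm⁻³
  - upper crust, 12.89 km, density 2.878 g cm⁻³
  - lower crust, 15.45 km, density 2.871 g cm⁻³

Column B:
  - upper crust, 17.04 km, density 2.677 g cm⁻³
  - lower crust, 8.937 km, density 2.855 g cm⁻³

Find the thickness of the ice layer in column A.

3.5 km

Take the compensation level at the base of the deeper column (depth z_c below the surface of column A) and equate Σ ρ_i t_i down to z_c; mantle fills any gap and the z_c terms cancel.
Column A: x×0.9152 + 12.89×2.878 + 15.45×2.871 + (z_c − 28.34 − x)×3.245
Column B: 1.694×0 + 17.04×2.677 + 8.937×2.855 + (z_c − 1.694 − 25.977)×3.245
The z_c×3.245 term appears on both sides and cancels. Collect the known terms of each column as K = Σ(ρt)_known − 3.245 × (depth of known layers): K_A = 81.45437 − 3.245×28.34 = −10.50893; K_B = 71.131215 − 3.245×(1.694 + 25.977) = −18.66118.
Balance: K_A − x×(3.245 − 0.9152) = K_B, so x = (K_A − K_B)/(3.245 − 0.9152) = 8.15225/2.3298 = 3.5 km.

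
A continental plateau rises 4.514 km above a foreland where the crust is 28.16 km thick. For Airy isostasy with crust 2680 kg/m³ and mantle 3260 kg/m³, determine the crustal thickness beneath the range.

Root depth r = h ρ_c / (ρ_m − ρ_c) = 4.514 km × 2680 / 580 = 20.86 km.
Total thickness = T + h + r = 28.16 km + 4.514 km + 20.86 km = 53.5 km.

53.5 km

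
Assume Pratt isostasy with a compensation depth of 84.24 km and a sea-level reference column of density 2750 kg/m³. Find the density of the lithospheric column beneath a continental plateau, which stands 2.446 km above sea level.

Pratt balance: ρ_ref D = ρ (D + h).
ρ = ρ_ref D/(D + h) = 2750 × 84.24 km/(84.24 km + 2.446 km) = 2670 kg/m³.

2670 kg/m³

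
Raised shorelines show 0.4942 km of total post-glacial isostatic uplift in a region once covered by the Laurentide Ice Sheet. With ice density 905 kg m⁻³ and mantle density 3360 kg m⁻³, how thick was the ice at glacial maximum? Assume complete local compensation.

1.83 km

u = t ρ_ice/ρ_m → t = u ρ_m/ρ_ice = 0.4942 km × 3360/905 = 1.83 km.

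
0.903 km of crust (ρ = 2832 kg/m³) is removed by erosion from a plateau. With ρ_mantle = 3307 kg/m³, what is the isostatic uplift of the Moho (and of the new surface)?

Unloading: uplift u = e ρ_c/ρ_m = 0.903 km × 2832/3307 = 0.773 km.

0.773 km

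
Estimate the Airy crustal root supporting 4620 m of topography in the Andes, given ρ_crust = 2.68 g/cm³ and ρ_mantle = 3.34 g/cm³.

18800 m

Equating mass per unit area of the two columns: the weight of the topography is balanced by the buoyancy of the root, ρ_c h = (ρ_m − ρ_c) r.
r = h · ρ_c / (ρ_m − ρ_c) = 4620 m × 2.68 / (3.34 − 2.68) = 18800 m.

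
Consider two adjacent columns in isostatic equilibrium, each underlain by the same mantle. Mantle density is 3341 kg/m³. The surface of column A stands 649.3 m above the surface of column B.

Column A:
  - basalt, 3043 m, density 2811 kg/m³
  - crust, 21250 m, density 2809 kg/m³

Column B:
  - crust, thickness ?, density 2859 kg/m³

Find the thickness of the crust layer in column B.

22300 m

Take the compensation level at the base of the deeper column (depth z_c below the surface of column A) and equate Σ ρ_i t_i down to z_c; mantle fills any gap and the z_c terms cancel.
Column A: 3043×2811 + 21250×2809 + (z_c − 24293)×3341
Column B: 649.3×0 + x×2859 + (z_c − 649.3 − 0 − x)×3341
The z_c×3341 term appears on both sides and cancels. Collect the known terms of each column as K = Σ(ρt)_known − 3341 × (depth of known layers): K_A = 68245123 − 3341×24293 = −12917790; K_B = 0 − 3341×(649.3 + 0) = −2169311.3.
Balance: K_A = K_B − x×(3341 − 2859), so x = (K_B − K_A)/(3341 − 2859) = 10748500/482 = 22300 m.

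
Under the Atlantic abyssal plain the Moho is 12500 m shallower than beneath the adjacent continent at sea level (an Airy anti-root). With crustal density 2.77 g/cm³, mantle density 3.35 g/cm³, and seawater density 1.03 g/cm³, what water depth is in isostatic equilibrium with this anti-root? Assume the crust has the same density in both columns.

4170 m

Replacing a thickness d of crust by seawater at the top must be balanced by replacing crust with mantle at the base: d (ρ_c − ρ_w) = a (ρ_m − ρ_c).
d = a (ρ_m − ρ_c)/(ρ_c − ρ_w) = 12500 m × 0.58/1.74 = 4170 m.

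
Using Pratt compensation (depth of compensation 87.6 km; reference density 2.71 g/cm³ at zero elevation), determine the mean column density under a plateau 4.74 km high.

2.57 g/cm³

Pratt balance: ρ_ref D = ρ (D + h).
ρ = ρ_ref D/(D + h) = 2.71 × 87.6 km/(87.6 km + 4.74 km) = 2.57 g/cm³.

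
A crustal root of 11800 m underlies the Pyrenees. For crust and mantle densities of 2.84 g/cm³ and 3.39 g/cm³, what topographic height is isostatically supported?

Balancing pressure at the compensation depth: ρ_c h = (ρ_m − ρ_c) r.
h = r (ρ_m − ρ_c) / ρ_c = 11800 m × (3.39 − 2.84) / 2.84 = 2290 m.

2290 m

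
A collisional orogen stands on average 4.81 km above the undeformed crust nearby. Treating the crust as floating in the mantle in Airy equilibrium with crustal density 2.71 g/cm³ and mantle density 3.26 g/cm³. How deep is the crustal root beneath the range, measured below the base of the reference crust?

By Archimedes' principle applied to the lithosphere: the weight of the topography is balanced by the buoyancy of the root, ρ_c h = (ρ_m − ρ_c) r.
r = h · ρ_c / (ρ_m − ρ_c) = 4.81 km × 2.71 / (3.26 − 2.71) = 23.7 km.

23.7 km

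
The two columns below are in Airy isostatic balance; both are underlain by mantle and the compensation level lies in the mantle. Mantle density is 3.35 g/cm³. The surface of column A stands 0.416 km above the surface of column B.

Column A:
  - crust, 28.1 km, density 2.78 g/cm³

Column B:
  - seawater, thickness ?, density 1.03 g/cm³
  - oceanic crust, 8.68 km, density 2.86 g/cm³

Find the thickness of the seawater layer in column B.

Take the compensation level at the base of the deeper column (depth z_c below the surface of column A) and equate Σ ρ_i t_i down to z_c; mantle fills any gap and the z_c terms cancel.
Column A: 28.1×2.78 + (z_c − 28.1)×3.35
Column B: 0.416×0 + x×1.03 + 8.68×2.86 + (z_c − 0.416 − 8.68 − x)×3.35
The z_c×3.35 term appears on both sides and cancels. Collect the known terms of each column as K = Σ(ρt)_known − 3.35 × (depth of known layers): K_A = 78.118 − 3.35×28.1 = −16.017; K_B = 24.8248 − 3.35×(0.416 + 8.68) = −5.6468.
Balance: K_A = K_B − x×(3.35 − 1.03), so x = (K_B − K_A)/(3.35 − 1.03) = 10.3702/2.32 = 4.47 km.

4.47 km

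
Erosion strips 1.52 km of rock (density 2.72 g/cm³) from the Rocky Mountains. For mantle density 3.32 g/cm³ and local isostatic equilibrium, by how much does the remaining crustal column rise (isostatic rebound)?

1.25 km

Unloading: uplift u = e ρ_c/ρ_m = 1.52 km × 2.72/3.32 = 1.25 km.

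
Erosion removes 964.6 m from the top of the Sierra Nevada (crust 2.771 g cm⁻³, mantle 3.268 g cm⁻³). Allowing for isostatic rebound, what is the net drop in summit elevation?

147 m

Rebound u = e ρ_c/ρ_m = 964.6 m × 2.771/3.268 = 817.9 m.
Net surface drop = e − u = 964.6 m − 817.9 m = e (ρ_m − ρ_c)/ρ_m = 147 m.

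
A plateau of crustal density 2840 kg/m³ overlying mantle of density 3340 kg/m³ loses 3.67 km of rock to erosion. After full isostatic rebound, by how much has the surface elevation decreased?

Rebound u = e ρ_c/ρ_m = 3.67 km × 2840/3340 = 3.121 km.
Net surface drop = e − u = 3.67 km − 3.121 km = e (ρ_m − ρ_c)/ρ_m = 0.549 km.

0.549 km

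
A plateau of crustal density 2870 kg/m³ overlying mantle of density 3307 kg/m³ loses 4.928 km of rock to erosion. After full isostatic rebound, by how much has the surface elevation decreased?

Rebound u = e ρ_c/ρ_m = 4.928 km × 2870/3307 = 4.277 km.
Net surface drop = e − u = 4.928 km − 4.277 km = e (ρ_m − ρ_c)/ρ_m = 0.651 km.

0.651 km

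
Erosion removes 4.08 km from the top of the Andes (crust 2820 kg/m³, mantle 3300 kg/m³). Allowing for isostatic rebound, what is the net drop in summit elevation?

0.593 km

Rebound u = e ρ_c/ρ_m = 4.08 km × 2820/3300 = 3.487 km.
Net surface drop = e − u = 4.08 km − 3.487 km = e (ρ_m − ρ_c)/ρ_m = 0.593 km.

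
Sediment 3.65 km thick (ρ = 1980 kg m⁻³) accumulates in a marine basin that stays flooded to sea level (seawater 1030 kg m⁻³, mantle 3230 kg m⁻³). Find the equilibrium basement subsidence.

1.58 km

Submarine loading: the sediment displaces seawater, and the subsidence is in turn flooded, so s (ρ_m − ρ_w) = t (ρ_sed − ρ_w).
s = 3.65 km × (1980 − 1030) / (3230 − 1030) = 1.58 km.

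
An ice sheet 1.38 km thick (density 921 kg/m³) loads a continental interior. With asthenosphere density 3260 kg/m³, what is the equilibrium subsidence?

Equating mass per unit area of the two columns: the ice load ρ_ice t is balanced by mantle displaced below, ρ_m s.
s = t ρ_ice / ρ_m = 1.38 km × 921/3260 = 0.39 km.

0.39 km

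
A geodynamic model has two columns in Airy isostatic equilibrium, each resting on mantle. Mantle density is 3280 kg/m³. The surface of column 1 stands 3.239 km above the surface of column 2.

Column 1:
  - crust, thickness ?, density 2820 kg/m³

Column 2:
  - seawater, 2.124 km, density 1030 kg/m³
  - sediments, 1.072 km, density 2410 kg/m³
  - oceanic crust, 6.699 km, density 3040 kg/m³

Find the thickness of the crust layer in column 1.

39 km

Take the compensation level at the base of the deeper column (depth z_c below the surface of column 1) and equate Σ ρ_i t_i down to z_c; mantle fills any gap and the z_c terms cancel.
Column 1: x×2820 + (z_c − 0 − x)×3280
Column 2: 3.239×0 + 2.124×1030 + 1.072×2410 + 6.699×3040 + (z_c − 3.239 − 9.895)×3280
The z_c×3280 term appears on both sides and cancels. Collect the known terms of each column as K = Σ(ρt)_known − 3280 × (depth of known layers): K_1 = 0 − 3280×0 = 0; K_2 = 25136.2 − 3280×(3.239 + 9.895) = −17943.32.
Balance: K_1 − x×(3280 − 2820) = K_2, so x = (K_1 − K_2)/(3280 − 2820) = 17943.3/460 = 39 km.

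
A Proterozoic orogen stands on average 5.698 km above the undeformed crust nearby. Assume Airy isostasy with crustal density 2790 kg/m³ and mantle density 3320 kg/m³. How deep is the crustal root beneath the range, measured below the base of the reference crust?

Equating mass per unit area of the two columns: the weight of the topography is balanced by the buoyancy of the root, ρ_c h = (ρ_m − ρ_c) r.
r = h · ρ_c / (ρ_m − ρ_c) = 5.698 km × 2790 / (3320 − 2790) = 30 km.

30 km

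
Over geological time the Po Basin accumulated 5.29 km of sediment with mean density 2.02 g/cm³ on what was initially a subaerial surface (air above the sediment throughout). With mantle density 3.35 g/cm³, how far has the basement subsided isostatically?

3.19 km

Subaerial load: s = t ρ_sed / ρ_m = 5.29 km × 2.02/3.35 = 3.19 km.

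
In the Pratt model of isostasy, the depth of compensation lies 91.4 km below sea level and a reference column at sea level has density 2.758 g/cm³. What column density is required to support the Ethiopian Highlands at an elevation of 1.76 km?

2.71 g/cm³

Pratt balance: ρ_ref D = ρ (D + h).
ρ = ρ_ref D/(D + h) = 2.758 × 91.4 km/(91.4 km + 1.76 km) = 2.71 g/cm³.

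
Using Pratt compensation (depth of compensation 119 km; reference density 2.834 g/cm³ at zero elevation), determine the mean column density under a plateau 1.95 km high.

2.79 g/cm³

Pratt balance: ρ_ref D = ρ (D + h).
ρ = ρ_ref D/(D + h) = 2.834 × 119 km/(119 km + 1.95 km) = 2.79 g/cm³.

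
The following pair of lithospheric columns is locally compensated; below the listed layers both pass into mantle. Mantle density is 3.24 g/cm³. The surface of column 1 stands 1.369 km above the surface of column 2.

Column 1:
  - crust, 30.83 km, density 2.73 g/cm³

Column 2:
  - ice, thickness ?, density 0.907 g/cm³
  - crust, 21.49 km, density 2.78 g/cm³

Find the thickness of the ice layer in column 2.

Take the compensation level at the base of the deeper column (depth z_c below the surface of column 1) and equate Σ ρ_i t_i down to z_c; mantle fills any gap and the z_c terms cancel.
Column 1: 30.83×2.73 + (z_c − 30.83)×3.24
Column 2: 1.369×0 + x×0.907 + 21.49×2.78 + (z_c − 1.369 − 21.49 − x)×3.24
The z_c×3.24 term appears on both sides and cancels. Collect the known terms of each column as K = Σ(ρt)_known − 3.24 × (depth of known layers): K_1 = 84.1659 − 3.24×30.83 = −15.7233; K_2 = 59.7422 − 3.24×(1.369 + 21.49) = −14.32096.
Balance: K_1 = K_2 − x×(3.24 − 0.907), so x = (K_2 − K_1)/(3.24 − 0.907) = 1.40234/2.333 = 0.601 km.

0.601 km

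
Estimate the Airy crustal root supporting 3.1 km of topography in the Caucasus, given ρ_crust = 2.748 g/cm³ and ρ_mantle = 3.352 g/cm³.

Isostatic balance requires: the weight of the topography is balanced by the buoyancy of the root, ρ_c h = (ρ_m − ρ_c) r.
r = h · ρ_c / (ρ_m − ρ_c) = 3.1 km × 2.748 / (3.352 − 2.748) = 14.1 km.

14.1 km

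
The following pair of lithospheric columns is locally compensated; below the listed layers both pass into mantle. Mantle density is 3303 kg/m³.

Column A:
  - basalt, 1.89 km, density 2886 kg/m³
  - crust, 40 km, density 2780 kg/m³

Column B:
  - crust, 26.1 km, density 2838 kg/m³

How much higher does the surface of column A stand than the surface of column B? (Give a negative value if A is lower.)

For any compensation level in the mantle, the mantle terms cancel and isostasy reduces to e = (Σt_A − Σt_B) − (Σ(ρt)_A − Σ(ρt)_B) / ρ_m.
Σt_A = 41.89 km; Σt_B = 26.1 km; Σ(ρt)_A = 116654.54; Σ(ρt)_B = 74071.8 (in km·kg/m³).
e = (41.89 − 26.1) − (116654.54 − 74071.8) / 3303 = 2.9 km.

2.9 km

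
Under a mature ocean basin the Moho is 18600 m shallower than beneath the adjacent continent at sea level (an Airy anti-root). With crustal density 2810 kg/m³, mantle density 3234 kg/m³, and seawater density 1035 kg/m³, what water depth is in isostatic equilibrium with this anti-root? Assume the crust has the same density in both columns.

Replacing a thickness d of crust by seawater at the top must be balanced by replacing crust with mantle at the base: d (ρ_c − ρ_w) = a (ρ_m − ρ_c).
d = a (ρ_m − ρ_c)/(ρ_c − ρ_w) = 18600 m × 424/1775 = 4440 m.

4440 m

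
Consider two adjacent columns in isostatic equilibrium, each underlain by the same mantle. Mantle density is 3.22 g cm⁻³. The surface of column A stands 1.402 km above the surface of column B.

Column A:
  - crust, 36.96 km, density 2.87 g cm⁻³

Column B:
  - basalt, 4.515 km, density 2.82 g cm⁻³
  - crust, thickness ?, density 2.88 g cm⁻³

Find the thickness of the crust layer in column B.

19.5 km

Take the compensation level at the base of the deeper column (depth z_c below the surface of column A) and equate Σ ρ_i t_i down to z_c; mantle fills any gap and the z_c terms cancel.
Column A: 36.96×2.87 + (z_c − 36.96)×3.22
Column B: 1.402×0 + 4.515×2.82 + x×2.88 + (z_c − 1.402 − 4.515 − x)×3.22
The z_c×3.22 term appears on both sides and cancels. Collect the known terms of each column as K = Σ(ρt)_known − 3.22 × (depth of known layers): K_A = 106.0752 − 3.22×36.96 = −12.936; K_B = 12.7323 − 3.22×(1.402 + 4.515) = −6.32044.
Balance: K_A = K_B − x×(3.22 − 2.88), so x = (K_B − K_A)/(3.22 − 2.88) = 6.61556/0.34 = 19.5 km.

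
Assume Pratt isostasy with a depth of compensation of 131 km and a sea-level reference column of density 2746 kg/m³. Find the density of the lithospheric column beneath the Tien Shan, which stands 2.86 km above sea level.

2690 kg/m³

Pratt balance: ρ_ref D = ρ (D + h).
ρ = ρ_ref D/(D + h) = 2746 × 131 km/(131 km + 2.86 km) = 2690 kg/m³.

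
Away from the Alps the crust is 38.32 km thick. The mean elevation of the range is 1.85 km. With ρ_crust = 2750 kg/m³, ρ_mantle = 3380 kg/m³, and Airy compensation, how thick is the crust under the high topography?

48.2 km

Root depth r = h ρ_c / (ρ_m − ρ_c) = 1.85 km × 2750 / 630 = 8.075 km.
Total thickness = T + h + r = 38.32 km + 1.85 km + 8.075 km = 48.2 km.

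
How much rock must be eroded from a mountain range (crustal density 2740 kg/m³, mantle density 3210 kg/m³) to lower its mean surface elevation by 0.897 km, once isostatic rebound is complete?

6.13 km

Net drop Δ = e − u = e − e ρ_c/ρ_m = e (ρ_m − ρ_c)/ρ_m.
e = Δ ρ_m/(ρ_m − ρ_c) = 0.897 km × 3210/470 = 6.13 km.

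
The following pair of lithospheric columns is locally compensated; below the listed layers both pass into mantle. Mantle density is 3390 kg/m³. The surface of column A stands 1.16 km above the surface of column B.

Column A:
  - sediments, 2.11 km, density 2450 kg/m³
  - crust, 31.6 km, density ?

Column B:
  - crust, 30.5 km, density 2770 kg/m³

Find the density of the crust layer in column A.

2730 kg/m³

Take the compensation level at the base of the deeper column (depth z_c below the surface of column A) and equate Σ ρ_i t_i down to z_c; mantle fills any gap and the z_c terms cancel.
Column A: 2.11×2450 + 31.6×ρ + (z_c − 33.71)×3390
Column B: 1.16×0 + 30.5×2770 + (z_c − 1.16 − 30.5)×3390
The z_c×3390 term appears on both sides and cancels. Collect the known terms of each column as K = Σ(ρt)_known − 3390 × (depth of known layers): K_A = 5169.5 − 3390×33.71 = −109107.4; K_B = 84485 − 3390×(1.16 + 30.5) = −22842.4.
Balance: K_A + 31.6×ρ = K_B, so ρ = (K_B − K_A)/31.6 = 86265/31.6 = 2730 kg/m³.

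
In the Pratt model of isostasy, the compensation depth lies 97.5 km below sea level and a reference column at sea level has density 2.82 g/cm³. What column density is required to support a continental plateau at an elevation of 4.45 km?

2.7 g/cm³

Pratt balance: ρ_ref D = ρ (D + h).
ρ = ρ_ref D/(D + h) = 2.82 × 97.5 km/(97.5 km + 4.45 km) = 2.7 g/cm³.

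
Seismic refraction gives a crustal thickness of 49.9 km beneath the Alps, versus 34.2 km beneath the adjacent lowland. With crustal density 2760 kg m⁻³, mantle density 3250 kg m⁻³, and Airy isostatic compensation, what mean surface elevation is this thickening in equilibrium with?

2.37 km

Excess crust Δ = 49.9 km − 34.2 km = 15.7 km, split between elevation h and root r with h + r = Δ.
Airy balance ρ_c h = (ρ_m − ρ_c) r gives r = h ρ_c/(ρ_m − ρ_c), so h (1 + ρ_c/(ρ_m − ρ_c)) = Δ, i.e. h = Δ (ρ_m − ρ_c)/ρ_m.
h = 15.7 km × 490/3250 = 2.37 km.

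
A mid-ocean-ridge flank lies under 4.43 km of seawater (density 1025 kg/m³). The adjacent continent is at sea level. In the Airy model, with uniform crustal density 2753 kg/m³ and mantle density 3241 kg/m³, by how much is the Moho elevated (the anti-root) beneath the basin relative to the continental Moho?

By Archimedes' principle applied to the lithosphere: replacing crust with seawater at the top is compensated by replacing crust with mantle at the base: d (ρ_c − ρ_w) = a (ρ_m − ρ_c).
a = d (ρ_c − ρ_w)/(ρ_m − ρ_c) = 4.43 km × 1728/488 = 15.7 km.

15.7 km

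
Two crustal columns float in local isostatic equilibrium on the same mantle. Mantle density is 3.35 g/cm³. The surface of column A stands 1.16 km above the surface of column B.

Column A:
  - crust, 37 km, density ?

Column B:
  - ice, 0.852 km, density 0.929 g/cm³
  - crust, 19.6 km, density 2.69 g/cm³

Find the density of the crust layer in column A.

2.84 g/cm³

Take the compensation level at the base of the deeper column (depth z_c below the surface of column A) and equate Σ ρ_i t_i down to z_c; mantle fills any gap and the z_c terms cancel.
Column A: 37×ρ + (z_c − 37)×3.35
Column B: 1.16×0 + 0.852×0.929 + 19.6×2.69 + (z_c − 1.16 − 20.452)×3.35
The z_c×3.35 term appears on both sides and cancels. Collect the known terms of each column as K = Σ(ρt)_known − 3.35 × (depth of known layers): K_A = 0 − 3.35×37 = −123.95; K_B = 53.515508 − 3.35×(1.16 + 20.452) = −18.884692.
Balance: K_A + 37×ρ = K_B, so ρ = (K_B − K_A)/37 = 105.065/37 = 2.84 g/cm³.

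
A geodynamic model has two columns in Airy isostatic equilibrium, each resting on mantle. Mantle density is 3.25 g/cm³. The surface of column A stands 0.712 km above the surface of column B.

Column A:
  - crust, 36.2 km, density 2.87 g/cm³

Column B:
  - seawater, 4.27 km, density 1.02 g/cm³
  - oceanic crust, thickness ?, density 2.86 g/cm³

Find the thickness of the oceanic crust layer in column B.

4.92 km

Take the compensation level at the base of the deeper column (depth z_c below the surface of column A) and equate Σ ρ_i t_i down to z_c; mantle fills any gap and the z_c terms cancel.
Column A: 36.2×2.87 + (z_c − 36.2)×3.25
Column B: 0.712×0 + 4.27×1.02 + x×2.86 + (z_c − 0.712 − 4.27 − x)×3.25
The z_c×3.25 term appears on both sides and cancels. Collect the known terms of each column as K = Σ(ρt)_known − 3.25 × (depth of known layers): K_A = 103.894 − 3.25×36.2 = −13.756; K_B = 4.3554 − 3.25×(0.712 + 4.27) = −11.8361.
Balance: K_A = K_B − x×(3.25 − 2.86), so x = (K_B − K_A)/(3.25 − 2.86) = 1.9199/0.39 = 4.92 km.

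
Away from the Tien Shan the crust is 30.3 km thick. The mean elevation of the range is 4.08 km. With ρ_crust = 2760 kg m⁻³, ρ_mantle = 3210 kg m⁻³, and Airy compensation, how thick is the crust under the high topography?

59.4 km

Root depth r = h ρ_c / (ρ_m − ρ_c) = 4.08 km × 2760 / 450 = 25.02 km.
Total thickness = T + h + r = 30.3 km + 4.08 km + 25.02 km = 59.4 km.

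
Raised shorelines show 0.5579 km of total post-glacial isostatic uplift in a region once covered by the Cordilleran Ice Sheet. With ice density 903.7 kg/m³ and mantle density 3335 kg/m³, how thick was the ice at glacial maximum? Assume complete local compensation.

2.06 km

u = t ρ_ice/ρ_m → t = u ρ_m/ρ_ice = 0.5579 km × 3335/903.7 = 2.06 km.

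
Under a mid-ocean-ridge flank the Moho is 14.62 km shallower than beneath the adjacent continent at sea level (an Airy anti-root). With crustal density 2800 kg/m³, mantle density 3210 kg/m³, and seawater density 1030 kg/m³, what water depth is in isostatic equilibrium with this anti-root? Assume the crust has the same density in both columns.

Replacing a thickness d of crust by seawater at the top must be balanced by replacing crust with mantle at the base: d (ρ_c − ρ_w) = a (ρ_m − ρ_c).
d = a (ρ_m − ρ_c)/(ρ_c − ρ_w) = 14.62 km × 410/1770 = 3.39 km.

3.39 km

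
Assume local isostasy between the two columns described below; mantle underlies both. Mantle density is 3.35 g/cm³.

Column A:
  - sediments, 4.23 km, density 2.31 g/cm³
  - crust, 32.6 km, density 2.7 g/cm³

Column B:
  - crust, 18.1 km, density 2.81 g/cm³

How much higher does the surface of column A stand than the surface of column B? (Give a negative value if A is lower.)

4.72 km

For any compensation level in the mantle, the mantle terms cancel and isostasy reduces to e = (Σt_A − Σt_B) − (Σ(ρt)_A − Σ(ρt)_B) / ρ_m.
Σt_A = 36.83 km; Σt_B = 18.1 km; Σ(ρt)_A = 97.7913; Σ(ρt)_B = 50.861 (in km·g/cm³).
e = (36.83 − 18.1) − (97.7913 − 50.861) / 3.35 = 4.72 km.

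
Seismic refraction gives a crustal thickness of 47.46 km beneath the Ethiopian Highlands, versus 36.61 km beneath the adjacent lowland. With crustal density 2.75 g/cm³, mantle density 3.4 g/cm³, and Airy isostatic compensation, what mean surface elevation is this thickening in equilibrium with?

2.07 km

Excess crust Δ = 47.46 km − 36.61 km = 10.85 km, split between elevation h and root r with h + r = Δ.
Airy balance ρ_c h = (ρ_m − ρ_c) r gives r = h ρ_c/(ρ_m − ρ_c), so h (1 + ρ_c/(ρ_m − ρ_c)) = Δ, i.e. h = Δ (ρ_m − ρ_c)/ρ_m.
h = 10.85 km × 0.65/3.4 = 2.07 km.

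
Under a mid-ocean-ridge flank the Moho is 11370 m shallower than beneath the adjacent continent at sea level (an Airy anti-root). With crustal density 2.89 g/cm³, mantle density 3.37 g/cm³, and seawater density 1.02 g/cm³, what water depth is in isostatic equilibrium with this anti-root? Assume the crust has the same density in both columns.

Replacing a thickness d of crust by seawater at the top must be balanced by replacing crust with mantle at the base: d (ρ_c − ρ_w) = a (ρ_m − ρ_c).
d = a (ρ_m − ρ_c)/(ρ_c − ρ_w) = 11370 m × 0.48/1.87 = 2920 m.

2920 m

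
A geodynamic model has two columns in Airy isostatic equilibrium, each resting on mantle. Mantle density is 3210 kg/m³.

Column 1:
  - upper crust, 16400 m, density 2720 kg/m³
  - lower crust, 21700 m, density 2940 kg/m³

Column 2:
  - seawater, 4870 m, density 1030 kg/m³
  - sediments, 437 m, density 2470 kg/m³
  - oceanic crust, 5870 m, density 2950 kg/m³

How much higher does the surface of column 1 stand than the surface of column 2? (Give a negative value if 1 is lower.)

For any compensation level in the mantle, the mantle terms cancel and isostasy reduces to e = (Σt_1 − Σt_2) − (Σ(ρt)_1 − Σ(ρt)_2) / ρ_m.
Σt_1 = 38100 m; Σt_2 = 11177 m; Σ(ρt)_1 = 108406000; Σ(ρt)_2 = 23411990 (in m·kg/m³).
e = (38100 − 11177) − (108406000 − 23411990) / 3210 = 445 m.

445 m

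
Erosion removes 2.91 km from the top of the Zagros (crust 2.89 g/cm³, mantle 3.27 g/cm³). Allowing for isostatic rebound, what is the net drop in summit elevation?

Rebound u = e ρ_c/ρ_m = 2.91 km × 2.89/3.27 = 2.572 km.
Net surface drop = e − u = 2.91 km − 2.572 km = e (ρ_m − ρ_c)/ρ_m = 0.338 km.

0.338 km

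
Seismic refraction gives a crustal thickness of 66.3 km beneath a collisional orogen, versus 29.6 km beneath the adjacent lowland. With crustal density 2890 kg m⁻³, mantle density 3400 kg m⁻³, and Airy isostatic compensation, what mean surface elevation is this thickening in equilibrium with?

Excess crust Δ = 66.3 km − 29.6 km = 36.7 km, split between elevation h and root r with h + r = Δ.
Airy balance ρ_c h = (ρ_m − ρ_c) r gives r = h ρ_c/(ρ_m − ρ_c), so h (1 + ρ_c/(ρ_m − ρ_c)) = Δ, i.e. h = Δ (ρ_m − ρ_c)/ρ_m.
h = 36.7 km × 510/3400 = 5.5 km.

5.5 km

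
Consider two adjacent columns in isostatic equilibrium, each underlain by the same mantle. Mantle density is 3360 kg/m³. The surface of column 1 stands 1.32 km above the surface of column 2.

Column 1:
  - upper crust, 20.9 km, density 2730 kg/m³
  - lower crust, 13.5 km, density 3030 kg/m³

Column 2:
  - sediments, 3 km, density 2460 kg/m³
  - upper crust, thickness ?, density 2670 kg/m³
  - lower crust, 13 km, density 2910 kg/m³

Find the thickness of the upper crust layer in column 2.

6.72 km

Take the compensation level at the base of the deeper column (depth z_c below the surface of column 1) and equate Σ ρ_i t_i down to z_c; mantle fills any gap and the z_c terms cancel.
Column 1: 20.9×2730 + 13.5×3030 + (z_c − 34.4)×3360
Column 2: 1.32×0 + 3×2460 + x×2670 + 13×2910 + (z_c − 1.32 − 16 − x)×3360
The z_c×3360 term appears on both sides and cancels. Collect the known terms of each column as K = Σ(ρt)_known − 3360 × (depth of known layers): K_1 = 97962 − 3360×34.4 = −17622; K_2 = 45210 − 3360×(1.32 + 16) = −12985.2.
Balance: K_1 = K_2 − x×(3360 − 2670), so x = (K_2 − K_1)/(3360 − 2670) = 4636.8/690 = 6.72 km.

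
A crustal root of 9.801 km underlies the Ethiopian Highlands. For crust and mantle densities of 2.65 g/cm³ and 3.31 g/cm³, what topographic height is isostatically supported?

Isostatic balance requires: ρ_c h = (ρ_m − ρ_c) r.
h = r (ρ_m − ρ_c) / ρ_c = 9.801 km × (3.31 − 2.65) / 2.65 = 2.44 km.

2.44 km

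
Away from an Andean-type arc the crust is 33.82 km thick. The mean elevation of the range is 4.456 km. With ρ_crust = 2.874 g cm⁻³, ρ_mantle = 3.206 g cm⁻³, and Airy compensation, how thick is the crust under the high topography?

Root depth r = h ρ_c / (ρ_m − ρ_c) = 4.456 km × 2.874 / 0.332 = 38.57 km.
Total thickness = T + h + r = 33.82 km + 4.456 km + 38.57 km = 76.8 km.

76.8 km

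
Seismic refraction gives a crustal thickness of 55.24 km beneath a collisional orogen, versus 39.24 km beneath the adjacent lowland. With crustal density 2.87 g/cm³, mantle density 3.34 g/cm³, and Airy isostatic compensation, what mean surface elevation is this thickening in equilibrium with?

Excess crust Δ = 55.24 km − 39.24 km = 16 km, split between elevation h and root r with h + r = Δ.
Airy balance ρ_c h = (ρ_m − ρ_c) r gives r = h ρ_c/(ρ_m − ρ_c), so h (1 + ρ_c/(ρ_m − ρ_c)) = Δ, i.e. h = Δ (ρ_m − ρ_c)/ρ_m.
h = 16 km × 0.47/3.34 = 2.25 km.

2.25 km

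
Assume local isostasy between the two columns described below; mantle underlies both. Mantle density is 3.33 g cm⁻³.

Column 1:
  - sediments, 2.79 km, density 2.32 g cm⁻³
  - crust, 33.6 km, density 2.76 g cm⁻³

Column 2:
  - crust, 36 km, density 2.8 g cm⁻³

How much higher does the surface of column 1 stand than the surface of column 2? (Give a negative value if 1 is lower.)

0.868 km

For any compensation level in the mantle, the mantle terms cancel and isostasy reduces to e = (Σt_1 − Σt_2) − (Σ(ρt)_1 − Σ(ρt)_2) / ρ_m.
Σt_1 = 36.39 km; Σt_2 = 36 km; Σ(ρt)_1 = 99.2088; Σ(ρt)_2 = 100.8 (in km·g cm⁻³).
e = (36.39 − 36) − (99.2088 − 100.8) / 3.33 = 0.868 km.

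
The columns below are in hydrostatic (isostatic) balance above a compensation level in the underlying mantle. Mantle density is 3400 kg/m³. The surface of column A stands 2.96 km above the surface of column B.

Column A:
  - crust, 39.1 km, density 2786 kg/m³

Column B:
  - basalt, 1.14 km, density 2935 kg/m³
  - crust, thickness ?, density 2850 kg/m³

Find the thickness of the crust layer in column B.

Take the compensation level at the base of the deeper column (depth z_c below the surface of column A) and equate Σ ρ_i t_i down to z_c; mantle fills any gap and the z_c terms cancel.
Column A: 39.1×2786 + (z_c − 39.1)×3400
Column B: 2.96×0 + 1.14×2935 + x×2850 + (z_c − 2.96 − 1.14 − x)×3400
The z_c×3400 term appears on both sides and cancels. Collect the known terms of each column as K = Σ(ρt)_known − 3400 × (depth of known layers): K_A = 108932.6 − 3400×39.1 = −24007.4; K_B = 3345.9 − 3400×(2.96 + 1.14) = −10594.1.
Balance: K_A = K_B − x×(3400 − 2850), so x = (K_B − K_A)/(3400 − 2850) = 13413.3/550 = 24.4 km.

24.4 km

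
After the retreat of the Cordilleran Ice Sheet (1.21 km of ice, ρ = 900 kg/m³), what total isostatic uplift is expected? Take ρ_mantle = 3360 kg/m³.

0.324 km

Removing the load lets mantle flow back in; uplift u satisfies ρ_ice t = ρ_m u.
u = t ρ_ice/ρ_m = 1.21 km × 900/3360 = 0.324 km.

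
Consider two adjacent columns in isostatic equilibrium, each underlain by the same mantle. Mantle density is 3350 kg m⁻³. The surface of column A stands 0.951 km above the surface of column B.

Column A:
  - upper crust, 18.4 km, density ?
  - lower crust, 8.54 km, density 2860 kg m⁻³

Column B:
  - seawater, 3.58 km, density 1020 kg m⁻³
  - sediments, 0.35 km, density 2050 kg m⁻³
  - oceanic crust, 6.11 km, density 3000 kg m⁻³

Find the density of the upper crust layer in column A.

2810 kg m⁻³

Take the compensation level at the base of the deeper column (depth z_c below the surface of column A) and equate Σ ρ_i t_i down to z_c; mantle fills any gap and the z_c terms cancel.
Column A: 18.4×ρ + 8.54×2860 + (z_c − 26.94)×3350
Column B: 0.951×0 + 3.58×1020 + 0.35×2050 + 6.11×3000 + (z_c − 0.951 − 10.04)×3350
The z_c×3350 term appears on both sides and cancels. Collect the known terms of each column as K = Σ(ρt)_known − 3350 × (depth of known layers): K_A = 24424.4 − 3350×26.94 = −65824.6; K_B = 22699.1 − 3350×(0.951 + 10.04) = −14120.75.
Balance: K_A + 18.4×ρ = K_B, so ρ = (K_B − K_A)/18.4 = 51703.8/18.4 = 2810 kg m⁻³.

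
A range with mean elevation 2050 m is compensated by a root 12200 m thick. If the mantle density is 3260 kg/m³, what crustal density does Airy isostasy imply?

2790 kg/m³

ρ_c h = (ρ_m − ρ_c) r → ρ_c (h + r) = ρ_m r → ρ_c = ρ_m r / (h + r).
ρ_c = 3260 × 12200 m / (2050 m + 12200 m) = 2790 kg/m³.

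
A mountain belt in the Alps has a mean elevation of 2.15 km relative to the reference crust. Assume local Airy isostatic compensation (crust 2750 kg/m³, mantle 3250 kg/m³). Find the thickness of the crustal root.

In Airy isostatic equilibrium: the weight of the topography is balanced by the buoyancy of the root, ρ_c h = (ρ_m − ρ_c) r.
r = h · ρ_c / (ρ_m − ρ_c) = 2.15 km × 2750 / (3250 − 2750) = 11.8 km.

11.8 km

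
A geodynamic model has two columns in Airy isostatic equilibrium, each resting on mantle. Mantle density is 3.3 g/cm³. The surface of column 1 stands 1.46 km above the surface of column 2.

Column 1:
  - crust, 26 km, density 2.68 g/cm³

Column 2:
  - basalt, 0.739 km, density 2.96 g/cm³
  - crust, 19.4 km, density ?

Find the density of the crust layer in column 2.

Take the compensation level at the base of the deeper column (depth z_c below the surface of column 1) and equate Σ ρ_i t_i down to z_c; mantle fills any gap and the z_c terms cancel.
Column 1: 26×2.68 + (z_c − 26)×3.3
Column 2: 1.46×0 + 0.739×2.96 + 19.4×ρ + (z_c − 1.46 − 20.139)×3.3
The z_c×3.3 term appears on both sides and cancels. Collect the known terms of each column as K = Σ(ρt)_known − 3.3 × (depth of known layers): K_1 = 69.68 − 3.3×26 = −16.12; K_2 = 2.18744 − 3.3×(1.46 + 20.139) = −69.08926.
Balance: K_1 = K_2 + 19.4×ρ, so ρ = (K_1 − K_2)/19.4 = 52.9693/19.4 = 2.73 g/cm³.

2.73 g/cm³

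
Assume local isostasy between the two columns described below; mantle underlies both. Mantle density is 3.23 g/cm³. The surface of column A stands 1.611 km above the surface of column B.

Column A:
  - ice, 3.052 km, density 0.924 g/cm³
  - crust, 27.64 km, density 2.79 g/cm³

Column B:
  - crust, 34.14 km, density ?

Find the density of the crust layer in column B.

Take the compensation level at the base of the deeper column (depth z_c below the surface of column A) and equate Σ ρ_i t_i down to z_c; mantle fills any gap and the z_c terms cancel.
Column A: 3.052×0.924 + 27.64×2.79 + (z_c − 30.692)×3.23
Column B: 1.611×0 + 34.14×ρ + (z_c − 1.611 − 34.14)×3.23
The z_c×3.23 term appears on both sides and cancels. Collect the known terms of each column as K = Σ(ρt)_known − 3.23 × (depth of known layers): K_A = 79.935648 − 3.23×30.692 = −19.199512; K_B = 0 − 3.23×(1.611 + 34.14) = −115.47573.
Balance: K_A = K_B + 34.14×ρ, so ρ = (K_A − K_B)/34.14 = 96.2762/34.14 = 2.82 g/cm³.

2.82 g/cm³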